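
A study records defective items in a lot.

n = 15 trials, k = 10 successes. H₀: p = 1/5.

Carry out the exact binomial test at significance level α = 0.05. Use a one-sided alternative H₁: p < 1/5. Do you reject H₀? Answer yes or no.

reject H₀: no

Exact binomial: n=15, k=10, p₀=1/5=0.2000
P(X≤10) from Σ C(n,i)·p₀^i·(1−p₀)^(n−i)
p-value (one-sided, H₁ less) = 0.99999
At α=0.05: p ≥ α → fail to reject H₀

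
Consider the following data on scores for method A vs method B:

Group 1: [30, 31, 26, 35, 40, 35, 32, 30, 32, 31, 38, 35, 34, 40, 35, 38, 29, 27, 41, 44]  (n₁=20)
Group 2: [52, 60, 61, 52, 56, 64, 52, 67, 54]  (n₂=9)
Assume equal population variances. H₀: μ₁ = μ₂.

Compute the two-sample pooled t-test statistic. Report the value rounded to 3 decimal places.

x̄₁=34.150, s₁=4.880, n₁=20
x̄₂=57.556, s₂=5.659, n₂=9
s_p² = [19·4.880² + 8·5.659²]/27 = 26.2508
SE = √(s_p²·(1/20+1/9)) = 2.0565
t = (34.150−57.556)/2.0565 = -11.3811
df = 27

test statistic = -11.381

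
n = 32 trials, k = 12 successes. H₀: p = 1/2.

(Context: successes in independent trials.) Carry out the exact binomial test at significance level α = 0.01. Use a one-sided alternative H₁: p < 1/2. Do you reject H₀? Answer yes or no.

Exact binomial: n=32, k=12, p₀=1/2=0.5000
P(X≤12) from Σ C(n,i)·p₀^i·(1−p₀)^(n−i)
p-value (one-sided, H₁ less) = 0.10766
At α=0.01: p ≥ α → fail to reject H₀

reject H₀: no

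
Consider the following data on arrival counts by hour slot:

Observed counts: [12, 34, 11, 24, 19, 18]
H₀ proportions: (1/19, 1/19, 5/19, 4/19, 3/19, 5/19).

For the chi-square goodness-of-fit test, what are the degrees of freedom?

degrees of freedom = 5

df = k − 1 = 6 − 1 = 5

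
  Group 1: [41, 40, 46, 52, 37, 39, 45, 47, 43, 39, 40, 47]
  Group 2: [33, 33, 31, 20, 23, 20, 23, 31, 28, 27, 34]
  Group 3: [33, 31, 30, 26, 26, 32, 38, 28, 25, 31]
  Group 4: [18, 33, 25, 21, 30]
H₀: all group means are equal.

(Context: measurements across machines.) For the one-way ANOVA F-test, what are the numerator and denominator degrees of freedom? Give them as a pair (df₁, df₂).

degrees of freedom = [3, 34]

k = 4 groups, N = 38 total
df = (k−1, N−k) = (4−1, 38−4) = (3, 34)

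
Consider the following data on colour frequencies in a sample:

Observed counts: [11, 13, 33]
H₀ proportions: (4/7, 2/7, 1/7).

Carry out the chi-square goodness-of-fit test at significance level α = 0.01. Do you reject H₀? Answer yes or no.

n = 57; E_i = n·p_i = [32.57, 16.29, 8.14]
χ² = (11−32.57)²/32.57 + (13−16.29)²/16.29 + (33−8.14)²/8.14 = 90.8289
df = 2
p-value (upper-tail) = 0.00000
At α=0.01: p < α → reject H₀

reject H₀: yes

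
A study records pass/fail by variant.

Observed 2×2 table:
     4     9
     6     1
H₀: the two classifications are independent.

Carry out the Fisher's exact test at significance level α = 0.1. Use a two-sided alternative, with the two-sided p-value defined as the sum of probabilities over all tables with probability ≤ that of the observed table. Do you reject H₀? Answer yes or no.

Margins: r₁=13, r₂=7, c₁=10, c₂=10, n=20
p_obs = C(13,4)·C(7,6)/C(20,10); sum pmf over tables with pmf ≤ p_obs
p-value (two-sided) = 0.05728
At α=0.1: p < α → reject H₀

reject H₀: yes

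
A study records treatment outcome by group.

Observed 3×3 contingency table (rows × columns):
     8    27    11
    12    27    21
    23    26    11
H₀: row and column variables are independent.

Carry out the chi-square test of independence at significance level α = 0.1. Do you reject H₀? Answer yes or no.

reject H₀: yes

Row totals [46, 60, 60], col totals [43, 80, 43], n=166
χ² = (8−11.92)²/11.92 + (27−22.17)²/22.17 + (11−11.92)²/11.92 + (12−15.54)²/15.54 + (27−28.92)²/28.92 + (21−15.54)²/15.54 + (23−15.54)²/15.54 + (26−28.92)²/28.92 + (11−15.54)²/15.54 = 10.4608
df = 4
p-value (upper-tail) = 0.03334
At α=0.1: p < α → reject H₀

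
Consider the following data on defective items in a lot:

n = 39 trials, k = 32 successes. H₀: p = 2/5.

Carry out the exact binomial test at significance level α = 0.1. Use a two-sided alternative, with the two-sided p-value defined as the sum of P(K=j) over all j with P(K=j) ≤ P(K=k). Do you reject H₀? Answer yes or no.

reject H₀: yes

Exact binomial: n=39, k=32, p₀=2/5=0.4000
P(X=j) = C(n,j)·p₀^j·(1−p₀)^(n−j); p = Σ P(X=j) over j with P(X=j) ≤ P(X=32)
p-value (two-sided) = 0.00000
At α=0.1: p < α → reject H₀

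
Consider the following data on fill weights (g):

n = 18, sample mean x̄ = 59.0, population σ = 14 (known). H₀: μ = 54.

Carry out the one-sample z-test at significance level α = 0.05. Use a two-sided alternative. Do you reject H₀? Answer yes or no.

SE = σ/√n = 14/√18 = 3.2998
z = (x̄−μ₀)/SE = (59.0−54)/3.2998 = 1.5152
p-value (two-sided) = 0.12971
At α=0.05: p ≥ α → fail to reject H₀

reject H₀: no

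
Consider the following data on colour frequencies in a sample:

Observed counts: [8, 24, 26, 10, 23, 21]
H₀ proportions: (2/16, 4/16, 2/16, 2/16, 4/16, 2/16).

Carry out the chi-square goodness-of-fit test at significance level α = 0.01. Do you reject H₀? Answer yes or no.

n = 112; E_i = n·p_i = [14.00, 28.00, 14.00, 14.00, 28.00, 14.00]
χ² = (8−14.00)²/14.00 + (24−28.00)²/28.00 + (26−14.00)²/14.00 + (10−14.00)²/14.00 + (23−28.00)²/28.00 + (21−14.00)²/14.00 = 18.9643
df = 5
p-value (upper-tail) = 0.00195
At α=0.01: p < α → reject H₀

reject H₀: yes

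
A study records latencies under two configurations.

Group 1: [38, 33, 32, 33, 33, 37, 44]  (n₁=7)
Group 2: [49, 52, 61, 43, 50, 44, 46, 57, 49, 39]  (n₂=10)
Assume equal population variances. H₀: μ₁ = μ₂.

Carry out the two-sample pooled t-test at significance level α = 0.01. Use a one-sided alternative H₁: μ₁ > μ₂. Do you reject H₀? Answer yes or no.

x̄₁=35.714, s₁=4.309, n₁=7
x̄₂=49.000, s₂=6.566, n₂=10
s_p² = [6·4.309² + 9·6.566²]/15 = 33.2952
SE = √(s_p²·(1/7+1/10)) = 2.8436
t = (35.714−49.000)/2.8436 = -4.6722
df = 15
p-value (one-sided, H₁ greater) = 0.99985
At α=0.01: p ≥ α → fail to reject H₀

reject H₀: no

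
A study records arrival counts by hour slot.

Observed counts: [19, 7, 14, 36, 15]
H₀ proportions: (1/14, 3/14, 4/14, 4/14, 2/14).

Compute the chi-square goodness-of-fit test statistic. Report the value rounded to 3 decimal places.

n = 91; E_i = n·p_i = [6.50, 19.50, 26.00, 26.00, 13.00]
χ² = (19−6.50)²/6.50 + (7−19.50)²/19.50 + (14−26.00)²/26.00 + (36−26.00)²/26.00 + (15−13.00)²/13.00 = 41.7436
df = 4

test statistic = 41.744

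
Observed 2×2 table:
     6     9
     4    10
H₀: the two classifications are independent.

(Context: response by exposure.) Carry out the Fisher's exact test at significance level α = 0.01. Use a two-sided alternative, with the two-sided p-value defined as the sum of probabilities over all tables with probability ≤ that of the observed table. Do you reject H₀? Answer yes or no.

reject H₀: no

Margins: r₁=15, r₂=14, c₁=10, c₂=19, n=29
p_obs = C(15,6)·C(14,4)/C(29,10); sum pmf over tables with pmf ≤ p_obs
p-value (two-sided) = 0.69985
At α=0.01: p ≥ α → fail to reject H₀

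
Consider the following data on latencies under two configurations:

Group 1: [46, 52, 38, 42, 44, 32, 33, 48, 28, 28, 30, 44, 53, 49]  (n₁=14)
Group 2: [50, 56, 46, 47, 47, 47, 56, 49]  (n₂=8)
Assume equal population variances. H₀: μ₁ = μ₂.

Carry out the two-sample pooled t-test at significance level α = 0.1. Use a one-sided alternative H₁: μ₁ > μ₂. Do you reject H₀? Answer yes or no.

x̄₁=40.500, s₁=8.908, n₁=14
x̄₂=49.750, s₂=4.062, n₂=8
s_p² = [13·8.908² + 7·4.062²]/20 = 57.3500
SE = √(s_p²·(1/14+1/8)) = 3.3564
t = (40.500−49.750)/3.3564 = -2.7560
df = 20
p-value (one-sided, H₁ greater) = 0.99391
At α=0.1: p ≥ α → fail to reject H₀

reject H₀: no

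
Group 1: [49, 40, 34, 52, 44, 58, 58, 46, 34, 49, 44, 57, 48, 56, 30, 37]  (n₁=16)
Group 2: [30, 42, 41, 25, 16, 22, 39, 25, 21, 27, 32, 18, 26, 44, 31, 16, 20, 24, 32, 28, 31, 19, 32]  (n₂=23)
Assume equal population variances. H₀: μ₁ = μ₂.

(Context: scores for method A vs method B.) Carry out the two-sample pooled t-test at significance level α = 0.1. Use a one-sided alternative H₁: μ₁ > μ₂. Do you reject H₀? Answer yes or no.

x̄₁=46.000, s₁=9.077, n₁=16
x̄₂=27.870, s₂=8.170, n₂=23
s_p² = [15·9.077² + 22·8.170²]/37 = 73.0975
SE = √(s_p²·(1/16+1/23)) = 2.7833
t = (46.000−27.870)/2.7833 = 6.5140
df = 37
p-value (one-sided, H₁ greater) = 0.00000
At α=0.1: p < α → reject H₀

reject H₀: yes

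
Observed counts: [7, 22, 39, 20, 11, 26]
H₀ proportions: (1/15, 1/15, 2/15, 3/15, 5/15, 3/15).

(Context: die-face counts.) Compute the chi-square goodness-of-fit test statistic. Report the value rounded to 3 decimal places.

test statistic = 76.164

n = 125; E_i = n·p_i = [8.33, 8.33, 16.67, 25.00, 41.67, 25.00]
χ² = (7−8.33)²/8.33 + (22−8.33)²/8.33 + (39−16.67)²/16.67 + (20−25.00)²/25.00 + (11−41.67)²/41.67 + (26−25.00)²/25.00 = 76.1640
df = 5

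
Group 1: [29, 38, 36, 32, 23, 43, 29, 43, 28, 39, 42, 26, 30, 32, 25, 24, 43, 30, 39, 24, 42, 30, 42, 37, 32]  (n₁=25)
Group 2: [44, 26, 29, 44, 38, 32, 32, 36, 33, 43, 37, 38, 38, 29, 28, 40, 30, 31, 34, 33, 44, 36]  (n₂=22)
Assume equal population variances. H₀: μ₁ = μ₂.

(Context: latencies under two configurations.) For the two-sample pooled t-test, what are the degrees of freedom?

degrees of freedom = 45

df = n₁ + n₂ − 2 = 25 + 22 − 2 = 45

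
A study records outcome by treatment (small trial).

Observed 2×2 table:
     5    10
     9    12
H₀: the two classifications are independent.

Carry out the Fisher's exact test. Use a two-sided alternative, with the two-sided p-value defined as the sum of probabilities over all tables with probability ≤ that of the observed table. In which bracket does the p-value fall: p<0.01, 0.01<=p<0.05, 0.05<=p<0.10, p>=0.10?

Margins: r₁=15, r₂=21, c₁=14, c₂=22, n=36
p_obs = C(15,5)·C(21,9)/C(36,14); sum pmf over tables with pmf ≤ p_obs
p-value (two-sided) = 0.73172
→ bracket: p>=0.10

p-value bracket: p>=0.10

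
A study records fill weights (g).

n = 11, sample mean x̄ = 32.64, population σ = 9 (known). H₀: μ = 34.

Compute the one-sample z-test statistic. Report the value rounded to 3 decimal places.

test statistic = -0.501

SE = σ/√n = 9/√11 = 2.7136
z = (x̄−μ₀)/SE = (32.64−34)/2.7136 = -0.5012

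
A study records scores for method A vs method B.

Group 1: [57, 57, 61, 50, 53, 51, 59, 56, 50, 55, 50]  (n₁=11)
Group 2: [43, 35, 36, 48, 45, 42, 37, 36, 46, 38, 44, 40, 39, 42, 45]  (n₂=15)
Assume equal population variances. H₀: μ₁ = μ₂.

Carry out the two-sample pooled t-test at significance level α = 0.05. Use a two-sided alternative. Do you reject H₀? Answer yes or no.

x̄₁=54.455, s₁=3.908, n₁=11
x̄₂=41.067, s₂=4.114, n₂=15
s_p² = [10·3.908² + 14·4.114²]/24 = 16.2359
SE = √(s_p²·(1/11+1/15)) = 1.5995
t = (54.455−41.067)/1.5995 = 8.3701
df = 24
p-value (two-sided) = 0.00000
At α=0.05: p < α → reject H₀

reject H₀: yes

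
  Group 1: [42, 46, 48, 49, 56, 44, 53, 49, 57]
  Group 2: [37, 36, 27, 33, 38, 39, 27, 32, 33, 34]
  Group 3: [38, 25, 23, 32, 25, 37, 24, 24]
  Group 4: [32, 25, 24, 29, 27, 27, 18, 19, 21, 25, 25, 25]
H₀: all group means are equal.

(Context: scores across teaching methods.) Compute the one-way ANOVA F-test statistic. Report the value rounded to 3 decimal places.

Group means [49.33, 33.60, 28.50, 24.75], grand mean 33.462
SSB = Σnᵢ(x̄ᵢ−x̄)² = 3375.042; SSW = ΣΣ(x−x̄ᵢ)² = 812.650
MSB = 3375.042/3 = 1125.0141; MSW = 812.650/35 = 23.2186
F = MSB/MSW = 48.4532
df = (3, 35)

test statistic = 48.453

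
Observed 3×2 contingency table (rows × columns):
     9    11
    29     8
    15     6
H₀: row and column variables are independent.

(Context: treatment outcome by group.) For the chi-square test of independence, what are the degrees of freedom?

degrees of freedom = 2

df = (r−1)(c−1) = (3−1)·(2−1) = 2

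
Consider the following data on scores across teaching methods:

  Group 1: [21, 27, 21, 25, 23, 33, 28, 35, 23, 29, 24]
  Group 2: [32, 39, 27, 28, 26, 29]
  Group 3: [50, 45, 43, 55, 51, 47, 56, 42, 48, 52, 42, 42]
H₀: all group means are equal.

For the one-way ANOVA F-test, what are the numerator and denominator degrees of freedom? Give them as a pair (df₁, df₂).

k = 3 groups, N = 29 total
df = (k−1, N−k) = (3−1, 29−3) = (2, 26)

degrees of freedom = [2, 26]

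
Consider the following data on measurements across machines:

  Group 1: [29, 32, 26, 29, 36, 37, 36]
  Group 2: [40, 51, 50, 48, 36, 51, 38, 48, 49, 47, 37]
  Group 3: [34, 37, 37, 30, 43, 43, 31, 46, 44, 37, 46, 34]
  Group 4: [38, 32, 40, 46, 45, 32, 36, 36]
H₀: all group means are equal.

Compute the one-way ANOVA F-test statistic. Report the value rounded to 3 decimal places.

Group means [32.14, 45.00, 38.50, 38.12], grand mean 39.132
SSB = Σnᵢ(x̄ᵢ−x̄)² = 733.610; SSW = ΣΣ(x−x̄ᵢ)² = 1020.732
MSB = 733.610/3 = 244.5367; MSW = 1020.732/34 = 30.0215
F = MSB/MSW = 8.1454
df = (3, 34)

test statistic = 8.145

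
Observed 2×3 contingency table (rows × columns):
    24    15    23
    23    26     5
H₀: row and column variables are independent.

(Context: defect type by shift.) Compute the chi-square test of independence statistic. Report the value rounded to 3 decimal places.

test statistic = 14.059

Row totals [62, 54], col totals [47, 41, 28], n=116
χ² = (24−25.12)²/25.12 + (15−21.91)²/21.91 + (23−14.97)²/14.97 + (23−21.88)²/21.88 + (26−19.09)²/19.09 + (5−13.03)²/13.03 = 14.0591
df = 2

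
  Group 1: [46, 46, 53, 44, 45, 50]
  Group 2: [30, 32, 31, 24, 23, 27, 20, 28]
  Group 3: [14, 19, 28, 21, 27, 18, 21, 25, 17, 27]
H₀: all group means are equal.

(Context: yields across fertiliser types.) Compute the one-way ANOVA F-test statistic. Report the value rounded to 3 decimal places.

test statistic = 68.410

Group means [47.33, 26.88, 21.70], grand mean 29.833
SSB = Σnᵢ(x̄ᵢ−x̄)² = 2569.025; SSW = ΣΣ(x−x̄ᵢ)² = 394.308
MSB = 2569.025/2 = 1284.5125; MSW = 394.308/21 = 18.7766
F = MSB/MSW = 68.4103
df = (2, 21)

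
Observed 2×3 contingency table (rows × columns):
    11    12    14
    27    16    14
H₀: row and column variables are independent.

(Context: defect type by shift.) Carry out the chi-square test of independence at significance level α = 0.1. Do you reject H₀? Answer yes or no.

reject H₀: no

Row totals [37, 57], col totals [38, 28, 28], n=94
χ² = (11−14.96)²/14.96 + (12−11.02)²/11.02 + (14−11.02)²/11.02 + (27−23.04)²/23.04 + (16−16.98)²/16.98 + (14−16.98)²/16.98 = 3.1977
df = 2
p-value (upper-tail) = 0.20213
At α=0.1: p ≥ α → fail to reject H₀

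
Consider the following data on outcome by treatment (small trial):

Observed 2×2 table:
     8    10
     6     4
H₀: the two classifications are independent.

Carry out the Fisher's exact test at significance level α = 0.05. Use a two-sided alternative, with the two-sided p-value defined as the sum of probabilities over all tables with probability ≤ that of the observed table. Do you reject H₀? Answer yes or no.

Margins: r₁=18, r₂=10, c₁=14, c₂=14, n=28
p_obs = C(18,8)·C(10,6)/C(28,14); sum pmf over tables with pmf ≤ p_obs
p-value (two-sided) = 0.69458
At α=0.05: p ≥ α → fail to reject H₀

reject H₀: no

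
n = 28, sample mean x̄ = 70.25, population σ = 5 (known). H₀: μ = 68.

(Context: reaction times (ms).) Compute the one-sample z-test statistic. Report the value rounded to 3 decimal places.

test statistic = 2.381

SE = σ/√n = 5/√28 = 0.9449
z = (x̄−μ₀)/SE = (70.25−68)/0.9449 = 2.3812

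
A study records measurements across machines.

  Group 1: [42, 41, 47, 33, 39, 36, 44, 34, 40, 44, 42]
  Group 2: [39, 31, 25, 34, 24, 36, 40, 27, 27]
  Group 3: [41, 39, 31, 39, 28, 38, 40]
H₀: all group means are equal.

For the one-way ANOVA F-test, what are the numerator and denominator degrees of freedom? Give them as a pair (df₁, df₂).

degrees of freedom = [2, 24]

k = 3 groups, N = 27 total
df = (k−1, N−k) = (3−1, 27−3) = (2, 24)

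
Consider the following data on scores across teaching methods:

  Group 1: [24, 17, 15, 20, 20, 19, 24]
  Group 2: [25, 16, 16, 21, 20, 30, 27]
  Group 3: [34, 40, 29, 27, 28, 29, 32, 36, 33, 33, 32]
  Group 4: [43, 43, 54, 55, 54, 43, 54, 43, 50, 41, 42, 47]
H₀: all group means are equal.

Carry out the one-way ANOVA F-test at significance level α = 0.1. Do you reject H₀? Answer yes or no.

reject H₀: yes

Group means [19.86, 22.14, 32.09, 47.42], grand mean 32.865
SSB = Σnᵢ(x̄ᵢ−x̄)² = 4536.784; SSW = ΣΣ(x−x̄ᵢ)² = 729.540
MSB = 4536.784/3 = 1512.2614; MSW = 729.540/33 = 22.1073
F = MSB/MSW = 68.4056
df = (3, 33)
p-value (upper-tail) = 0.00000
At α=0.1: p < α → reject H₀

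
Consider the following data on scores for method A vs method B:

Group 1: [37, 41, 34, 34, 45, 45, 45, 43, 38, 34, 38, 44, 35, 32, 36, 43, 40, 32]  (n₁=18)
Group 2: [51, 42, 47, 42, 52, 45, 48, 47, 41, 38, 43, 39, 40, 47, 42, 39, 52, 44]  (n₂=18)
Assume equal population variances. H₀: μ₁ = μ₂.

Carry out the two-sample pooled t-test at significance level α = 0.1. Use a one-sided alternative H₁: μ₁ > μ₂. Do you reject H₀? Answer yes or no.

x̄₁=38.667, s₁=4.678, n₁=18
x̄₂=44.389, s₂=4.487, n₂=18
s_p² = [17·4.678² + 17·4.487²]/34 = 21.0082
SE = √(s_p²·(1/18+1/18)) = 1.5278
t = (38.667−44.389)/1.5278 = -3.7453
df = 34
p-value (one-sided, H₁ greater) = 0.99967
At α=0.1: p ≥ α → fail to reject H₀

reject H₀: no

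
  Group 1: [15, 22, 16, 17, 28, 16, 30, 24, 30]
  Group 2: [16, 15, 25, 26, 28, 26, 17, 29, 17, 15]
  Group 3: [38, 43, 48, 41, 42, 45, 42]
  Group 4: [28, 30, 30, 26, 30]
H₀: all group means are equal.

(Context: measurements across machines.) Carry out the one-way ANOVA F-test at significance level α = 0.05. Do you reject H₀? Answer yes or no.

Group means [22.00, 21.40, 42.71, 28.80], grand mean 27.581
SSB = Σnᵢ(x̄ᵢ−x̄)² = 2272.920; SSW = ΣΣ(x−x̄ᵢ)² = 692.629
MSB = 2272.920/3 = 757.6399; MSW = 692.629/27 = 25.6529
F = MSB/MSW = 29.5343
df = (3, 27)
p-value (upper-tail) = 0.00000
At α=0.05: p < α → reject H₀

reject H₀: yes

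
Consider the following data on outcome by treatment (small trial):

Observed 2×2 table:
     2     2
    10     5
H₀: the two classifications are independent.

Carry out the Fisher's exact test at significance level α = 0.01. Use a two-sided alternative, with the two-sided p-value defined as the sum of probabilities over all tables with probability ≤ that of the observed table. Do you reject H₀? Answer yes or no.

reject H₀: no

Margins: r₁=4, r₂=15, c₁=12, c₂=7, n=19
p_obs = C(4,2)·C(15,10)/C(19,12); sum pmf over tables with pmf ≤ p_obs
p-value (two-sided) = 0.60268
At α=0.01: p ≥ α → fail to reject H₀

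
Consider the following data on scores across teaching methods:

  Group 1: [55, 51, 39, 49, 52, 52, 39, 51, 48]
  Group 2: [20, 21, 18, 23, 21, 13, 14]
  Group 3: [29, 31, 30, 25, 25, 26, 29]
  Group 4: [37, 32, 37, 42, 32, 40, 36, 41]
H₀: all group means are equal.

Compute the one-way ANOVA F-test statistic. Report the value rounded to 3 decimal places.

Group means [48.44, 18.57, 27.86, 37.12], grand mean 34.129
SSB = Σnᵢ(x̄ᵢ−x̄)² = 3885.815; SSW = ΣΣ(x−x̄ᵢ)² = 483.669
MSB = 3885.815/3 = 1295.2717; MSW = 483.669/27 = 17.9137
F = MSB/MSW = 72.3064
df = (3, 27)

test statistic = 72.306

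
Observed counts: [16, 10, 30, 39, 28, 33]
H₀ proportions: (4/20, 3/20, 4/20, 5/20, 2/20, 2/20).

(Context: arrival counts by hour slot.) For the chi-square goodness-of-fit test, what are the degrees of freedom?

df = k − 1 = 6 − 1 = 5

degrees of freedom = 5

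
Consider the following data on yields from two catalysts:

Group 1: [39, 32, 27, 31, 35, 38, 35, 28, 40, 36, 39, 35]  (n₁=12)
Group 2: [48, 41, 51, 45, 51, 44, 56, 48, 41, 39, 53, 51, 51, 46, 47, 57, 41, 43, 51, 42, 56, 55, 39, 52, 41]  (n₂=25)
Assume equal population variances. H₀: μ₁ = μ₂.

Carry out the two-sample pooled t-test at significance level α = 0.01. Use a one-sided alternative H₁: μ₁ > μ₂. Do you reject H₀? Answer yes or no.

reject H₀: no

x̄₁=34.583, s₁=4.295, n₁=12
x̄₂=47.560, s₂=5.731, n₂=25
s_p² = [11·4.295² + 24·5.731²]/35 = 28.3165
SE = √(s_p²·(1/12+1/25)) = 1.8688
t = (34.583−47.560)/1.8688 = -6.9439
df = 35
p-value (one-sided, H₁ greater) = 1.00000
At α=0.01: p ≥ α → fail to reject H₀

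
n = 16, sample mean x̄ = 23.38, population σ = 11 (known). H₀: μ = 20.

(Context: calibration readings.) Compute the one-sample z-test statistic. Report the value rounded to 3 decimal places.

test statistic = 1.229

SE = σ/√n = 11/√16 = 2.7500
z = (x̄−μ₀)/SE = (23.38−20)/2.7500 = 1.2291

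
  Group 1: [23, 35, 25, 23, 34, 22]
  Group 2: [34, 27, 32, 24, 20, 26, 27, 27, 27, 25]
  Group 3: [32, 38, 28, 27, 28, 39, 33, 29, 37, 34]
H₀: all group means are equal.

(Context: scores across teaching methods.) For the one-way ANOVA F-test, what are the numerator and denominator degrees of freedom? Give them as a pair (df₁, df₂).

degrees of freedom = [2, 23]

k = 3 groups, N = 26 total
df = (k−1, N−k) = (3−1, 26−3) = (2, 23)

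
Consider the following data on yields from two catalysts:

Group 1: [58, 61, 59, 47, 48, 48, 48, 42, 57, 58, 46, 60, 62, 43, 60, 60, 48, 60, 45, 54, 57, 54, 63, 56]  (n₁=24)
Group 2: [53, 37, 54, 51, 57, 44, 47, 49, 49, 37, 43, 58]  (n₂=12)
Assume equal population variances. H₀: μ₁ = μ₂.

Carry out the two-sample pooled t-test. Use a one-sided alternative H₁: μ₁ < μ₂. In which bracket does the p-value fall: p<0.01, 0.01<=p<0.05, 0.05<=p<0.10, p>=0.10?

p-value bracket: p>=0.10

x̄₁=53.917, s₁=6.659, n₁=24
x̄₂=48.250, s₂=6.982, n₂=12
s_p² = [23·6.659² + 11·6.982²]/34 = 45.7672
SE = √(s_p²·(1/24+1/12)) = 2.3918
t = (53.917−48.250)/2.3918 = 2.3692
df = 34
p-value (one-sided, H₁ less) = 0.98818
→ bracket: p>=0.10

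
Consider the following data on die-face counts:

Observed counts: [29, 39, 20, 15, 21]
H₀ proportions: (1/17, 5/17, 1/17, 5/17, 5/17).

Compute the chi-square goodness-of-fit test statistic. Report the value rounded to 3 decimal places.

n = 124; E_i = n·p_i = [7.29, 36.47, 7.29, 36.47, 36.47]
χ² = (29−7.29)²/7.29 + (39−36.47)²/36.47 + (20−7.29)²/7.29 + (15−36.47)²/36.47 + (21−36.47)²/36.47 = 106.1032
df = 4

test statistic = 106.103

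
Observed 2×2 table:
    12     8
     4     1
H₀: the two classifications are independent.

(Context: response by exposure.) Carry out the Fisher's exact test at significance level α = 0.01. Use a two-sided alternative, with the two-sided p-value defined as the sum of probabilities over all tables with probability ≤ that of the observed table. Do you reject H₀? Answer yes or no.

Margins: r₁=20, r₂=5, c₁=16, c₂=9, n=25
p_obs = C(20,12)·C(5,4)/C(25,16); sum pmf over tables with pmf ≤ p_obs
p-value (two-sided) = 0.62055
At α=0.01: p ≥ α → fail to reject H₀

reject H₀: no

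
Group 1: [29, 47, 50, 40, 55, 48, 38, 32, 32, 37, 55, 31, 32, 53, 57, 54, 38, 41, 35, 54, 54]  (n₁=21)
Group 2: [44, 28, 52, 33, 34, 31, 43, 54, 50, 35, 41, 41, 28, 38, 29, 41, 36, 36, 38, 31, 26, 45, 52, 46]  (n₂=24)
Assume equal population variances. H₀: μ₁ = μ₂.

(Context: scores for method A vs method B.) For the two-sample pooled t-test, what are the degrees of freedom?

degrees of freedom = 43

df = n₁ + n₂ − 2 = 21 + 24 − 2 = 43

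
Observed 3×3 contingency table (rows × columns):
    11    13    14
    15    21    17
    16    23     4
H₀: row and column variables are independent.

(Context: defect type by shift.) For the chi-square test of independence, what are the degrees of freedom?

degrees of freedom = 4

df = (r−1)(c−1) = (3−1)·(3−1) = 4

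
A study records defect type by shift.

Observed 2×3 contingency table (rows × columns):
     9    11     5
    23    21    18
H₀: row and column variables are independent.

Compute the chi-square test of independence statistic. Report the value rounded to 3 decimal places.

Row totals [25, 62], col totals [32, 32, 23], n=87
χ² = (9−9.20)²/9.20 + (11−9.20)²/9.20 + (5−6.61)²/6.61 + (23−22.80)²/22.80 + (21−22.80)²/22.80 + (18−16.39)²/16.39 = 1.0526
df = 2

test statistic = 1.053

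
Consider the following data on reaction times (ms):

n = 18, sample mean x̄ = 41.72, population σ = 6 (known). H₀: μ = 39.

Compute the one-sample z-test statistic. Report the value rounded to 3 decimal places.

test statistic = 1.923

SE = σ/√n = 6/√18 = 1.4142
z = (x̄−μ₀)/SE = (41.72−39)/1.4142 = 1.9233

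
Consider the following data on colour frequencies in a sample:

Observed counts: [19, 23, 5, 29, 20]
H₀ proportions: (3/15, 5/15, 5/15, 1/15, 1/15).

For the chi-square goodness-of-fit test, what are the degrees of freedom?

degrees of freedom = 4

df = k − 1 = 5 − 1 = 4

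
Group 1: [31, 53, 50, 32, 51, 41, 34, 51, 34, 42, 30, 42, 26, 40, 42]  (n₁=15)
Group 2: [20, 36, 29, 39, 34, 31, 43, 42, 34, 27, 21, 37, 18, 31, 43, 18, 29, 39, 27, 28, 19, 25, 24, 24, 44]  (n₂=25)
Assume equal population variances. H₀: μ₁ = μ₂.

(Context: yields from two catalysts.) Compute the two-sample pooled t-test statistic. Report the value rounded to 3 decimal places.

test statistic = 3.433

x̄₁=39.933, s₁=8.606, n₁=15
x̄₂=30.480, s₂=8.327, n₂=25
s_p² = [14·8.606² + 24·8.327²]/38 = 71.0835
SE = √(s_p²·(1/15+1/25)) = 2.7536
t = (39.933−30.480)/2.7536 = 3.4331
df = 38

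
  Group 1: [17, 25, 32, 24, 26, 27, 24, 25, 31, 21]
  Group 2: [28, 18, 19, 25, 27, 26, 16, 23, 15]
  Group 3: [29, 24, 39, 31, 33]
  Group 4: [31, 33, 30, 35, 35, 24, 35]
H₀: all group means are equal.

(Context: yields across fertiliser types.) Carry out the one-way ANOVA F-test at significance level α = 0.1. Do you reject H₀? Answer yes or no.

reject H₀: yes

Group means [25.20, 21.89, 31.20, 31.86], grand mean 26.710
SSB = Σnᵢ(x̄ᵢ−x̄)² = 518.241; SSW = ΣΣ(x−x̄ᵢ)² = 586.146
MSB = 518.241/3 = 172.7470; MSW = 586.146/27 = 21.7091
F = MSB/MSW = 7.9574
df = (3, 27)
p-value (upper-tail) = 0.00058
At α=0.1: p < α → reject H₀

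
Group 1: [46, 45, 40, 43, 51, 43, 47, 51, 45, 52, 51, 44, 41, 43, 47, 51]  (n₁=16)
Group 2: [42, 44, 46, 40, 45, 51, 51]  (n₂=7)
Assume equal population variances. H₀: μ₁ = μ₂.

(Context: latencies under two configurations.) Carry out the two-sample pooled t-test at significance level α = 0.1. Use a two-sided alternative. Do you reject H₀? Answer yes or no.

reject H₀: no

x̄₁=46.250, s₁=3.924, n₁=16
x̄₂=45.571, s₂=4.198, n₂=7
s_p² = [15·3.924² + 6·4.198²]/21 = 16.0340
SE = √(s_p²·(1/16+1/7)) = 1.8146
t = (46.250−45.571)/1.8146 = 0.3740
df = 21
p-value (two-sided) = 0.71219
At α=0.1: p ≥ α → fail to reject H₀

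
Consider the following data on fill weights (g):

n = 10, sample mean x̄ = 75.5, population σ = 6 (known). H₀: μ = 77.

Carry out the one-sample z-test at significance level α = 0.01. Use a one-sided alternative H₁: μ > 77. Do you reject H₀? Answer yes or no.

SE = σ/√n = 6/√10 = 1.8974
z = (x̄−μ₀)/SE = (75.5−77)/1.8974 = -0.7906
p-value (one-sided, H₁ greater) = 0.78540
At α=0.01: p ≥ α → fail to reject H₀

reject H₀: no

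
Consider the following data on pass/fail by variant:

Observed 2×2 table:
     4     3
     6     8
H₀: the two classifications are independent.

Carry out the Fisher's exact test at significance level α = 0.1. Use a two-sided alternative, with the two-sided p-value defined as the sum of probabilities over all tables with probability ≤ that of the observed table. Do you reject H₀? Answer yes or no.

Margins: r₁=7, r₂=14, c₁=10, c₂=11, n=21
p_obs = C(7,4)·C(14,6)/C(21,10); sum pmf over tables with pmf ≤ p_obs
p-value (two-sided) = 0.65944
At α=0.1: p ≥ α → fail to reject H₀

reject H₀: no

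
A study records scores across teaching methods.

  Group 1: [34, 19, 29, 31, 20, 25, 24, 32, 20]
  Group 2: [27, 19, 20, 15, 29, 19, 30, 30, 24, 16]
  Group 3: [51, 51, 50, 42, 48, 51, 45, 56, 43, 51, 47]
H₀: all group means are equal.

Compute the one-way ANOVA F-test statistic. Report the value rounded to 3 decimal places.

test statistic = 76.149

Group means [26.00, 22.90, 48.64], grand mean 33.267
SSB = Σnᵢ(x̄ᵢ−x̄)² = 4148.421; SSW = ΣΣ(x−x̄ᵢ)² = 735.445
MSB = 4148.421/2 = 2074.2106; MSW = 735.445/27 = 27.2387
F = MSB/MSW = 76.1493
df = (2, 27)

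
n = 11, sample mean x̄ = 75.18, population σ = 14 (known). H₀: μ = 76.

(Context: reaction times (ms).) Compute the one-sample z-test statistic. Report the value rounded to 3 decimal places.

SE = σ/√n = 14/√11 = 4.2212
z = (x̄−μ₀)/SE = (75.18−76)/4.2212 = -0.1943

test statistic = -0.194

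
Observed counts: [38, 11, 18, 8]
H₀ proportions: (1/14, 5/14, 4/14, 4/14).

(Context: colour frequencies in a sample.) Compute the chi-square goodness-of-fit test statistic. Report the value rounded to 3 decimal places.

n = 75; E_i = n·p_i = [5.36, 26.79, 21.43, 21.43]
χ² = (38−5.36)²/5.36 + (11−26.79)²/26.79 + (18−21.43)²/21.43 + (8−21.43)²/21.43 = 217.1707
df = 3

test statistic = 217.171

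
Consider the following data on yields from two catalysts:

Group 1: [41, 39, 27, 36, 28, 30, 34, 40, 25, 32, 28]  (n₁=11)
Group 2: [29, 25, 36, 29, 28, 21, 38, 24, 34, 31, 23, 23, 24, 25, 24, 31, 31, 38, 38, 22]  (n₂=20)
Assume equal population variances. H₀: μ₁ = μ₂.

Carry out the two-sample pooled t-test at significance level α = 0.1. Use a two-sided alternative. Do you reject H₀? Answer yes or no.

reject H₀: yes

x̄₁=32.727, s₁=5.641, n₁=11
x̄₂=28.700, s₂=5.713, n₂=20
s_p² = [10·5.641² + 19·5.713²]/29 = 32.3580
SE = √(s_p²·(1/11+1/20)) = 2.1353
t = (32.727−28.700)/2.1353 = 1.8860
df = 29
p-value (two-sided) = 0.06934
At α=0.1: p < α → reject H₀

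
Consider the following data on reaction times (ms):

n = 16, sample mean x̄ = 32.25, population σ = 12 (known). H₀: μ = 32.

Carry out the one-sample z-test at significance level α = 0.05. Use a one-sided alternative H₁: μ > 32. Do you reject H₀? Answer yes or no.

reject H₀: no

SE = σ/√n = 12/√16 = 3.0000
z = (x̄−μ₀)/SE = (32.25−32)/3.0000 = 0.0833
p-value (one-sided, H₁ greater) = 0.46679
At α=0.05: p ≥ α → fail to reject H₀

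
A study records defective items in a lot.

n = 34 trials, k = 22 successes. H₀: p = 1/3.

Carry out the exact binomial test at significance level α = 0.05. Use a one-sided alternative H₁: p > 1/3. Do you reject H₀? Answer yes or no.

Exact binomial: n=34, k=22, p₀=1/3=0.3333
P(X≥22) from Σ C(n,i)·p₀^i·(1−p₀)^(n−i)
p-value (one-sided, H₁ greater) = 0.00018
At α=0.05: p < α → reject H₀

reject H₀: yes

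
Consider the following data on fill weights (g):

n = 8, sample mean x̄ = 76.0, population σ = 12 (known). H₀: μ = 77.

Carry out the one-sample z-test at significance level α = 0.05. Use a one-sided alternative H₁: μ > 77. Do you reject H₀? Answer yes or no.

reject H₀: no

SE = σ/√n = 12/√8 = 4.2426
z = (x̄−μ₀)/SE = (76.0−77)/4.2426 = -0.2357
p-value (one-sided, H₁ greater) = 0.59317
At α=0.05: p ≥ α → fail to reject H₀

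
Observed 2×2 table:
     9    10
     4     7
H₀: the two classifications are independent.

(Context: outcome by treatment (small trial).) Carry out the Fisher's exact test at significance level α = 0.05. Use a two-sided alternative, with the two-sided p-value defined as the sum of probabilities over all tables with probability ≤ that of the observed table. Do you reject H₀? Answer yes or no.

Margins: r₁=19, r₂=11, c₁=13, c₂=17, n=30
p_obs = C(19,9)·C(11,4)/C(30,13); sum pmf over tables with pmf ≤ p_obs
p-value (two-sided) = 0.70843
At α=0.05: p ≥ α → fail to reject H₀

reject H₀: no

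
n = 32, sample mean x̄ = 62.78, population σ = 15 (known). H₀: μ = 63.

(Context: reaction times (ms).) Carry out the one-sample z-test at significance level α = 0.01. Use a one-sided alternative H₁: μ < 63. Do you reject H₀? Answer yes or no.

reject H₀: no

SE = σ/√n = 15/√32 = 2.6517
z = (x̄−μ₀)/SE = (62.78−63)/2.6517 = -0.0830
p-value (one-sided, H₁ less) = 0.46694
At α=0.01: p ≥ α → fail to reject H₀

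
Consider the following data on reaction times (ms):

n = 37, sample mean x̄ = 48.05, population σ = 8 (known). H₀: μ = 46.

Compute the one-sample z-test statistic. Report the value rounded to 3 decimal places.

test statistic = 1.559

SE = σ/√n = 8/√37 = 1.3152
z = (x̄−μ₀)/SE = (48.05−46)/1.3152 = 1.5587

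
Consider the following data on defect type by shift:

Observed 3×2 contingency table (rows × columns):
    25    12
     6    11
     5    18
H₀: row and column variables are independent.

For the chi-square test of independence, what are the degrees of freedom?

degrees of freedom = 2

df = (r−1)(c−1) = (3−1)·(2−1) = 2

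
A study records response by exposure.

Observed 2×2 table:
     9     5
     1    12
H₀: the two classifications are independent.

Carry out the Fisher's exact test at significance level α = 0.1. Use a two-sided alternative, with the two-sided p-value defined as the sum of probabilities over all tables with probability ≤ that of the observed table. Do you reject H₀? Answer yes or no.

reject H₀: yes

Margins: r₁=14, r₂=13, c₁=10, c₂=17, n=27
p_obs = C(14,9)·C(13,1)/C(27,10); sum pmf over tables with pmf ≤ p_obs
p-value (two-sided) = 0.00442
At α=0.1: p < α → reject H₀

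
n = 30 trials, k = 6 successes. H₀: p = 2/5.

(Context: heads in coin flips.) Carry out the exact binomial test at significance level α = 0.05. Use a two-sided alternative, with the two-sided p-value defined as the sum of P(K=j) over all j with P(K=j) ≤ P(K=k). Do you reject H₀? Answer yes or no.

Exact binomial: n=30, k=6, p₀=2/5=0.4000
P(X=j) = C(n,j)·p₀^j·(1−p₀)^(n−j); p = Σ P(X=j) over j with P(X=j) ≤ P(X=6)
p-value (two-sided) = 0.02548
At α=0.05: p < α → reject H₀

reject H₀: yes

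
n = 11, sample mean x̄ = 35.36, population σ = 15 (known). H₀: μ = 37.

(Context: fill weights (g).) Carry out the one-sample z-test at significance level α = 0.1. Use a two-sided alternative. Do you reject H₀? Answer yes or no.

reject H₀: no

SE = σ/√n = 15/√11 = 4.5227
z = (x̄−μ₀)/SE = (35.36−37)/4.5227 = -0.3626
p-value (two-sided) = 0.71689
At α=0.1: p ≥ α → fail to reject H₀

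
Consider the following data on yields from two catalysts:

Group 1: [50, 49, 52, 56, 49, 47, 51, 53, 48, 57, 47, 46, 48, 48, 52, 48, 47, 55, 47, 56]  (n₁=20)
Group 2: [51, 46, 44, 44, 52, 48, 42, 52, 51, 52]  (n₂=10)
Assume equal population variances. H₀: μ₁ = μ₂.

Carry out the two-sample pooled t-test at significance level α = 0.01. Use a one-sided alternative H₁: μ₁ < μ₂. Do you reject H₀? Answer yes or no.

x̄₁=50.300, s₁=3.496, n₁=20
x̄₂=48.200, s₂=3.910, n₂=10
s_p² = [19·3.496² + 9·3.910²]/28 = 13.2071
SE = √(s_p²·(1/20+1/10)) = 1.4075
t = (50.300−48.200)/1.4075 = 1.4920
df = 28
p-value (one-sided, H₁ less) = 0.92656
At α=0.01: p ≥ α → fail to reject H₀

reject H₀: no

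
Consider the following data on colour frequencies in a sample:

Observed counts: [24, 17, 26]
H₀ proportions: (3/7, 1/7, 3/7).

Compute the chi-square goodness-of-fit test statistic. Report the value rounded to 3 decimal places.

test statistic = 6.796

n = 67; E_i = n·p_i = [28.71, 9.57, 28.71]
χ² = (24−28.71)²/28.71 + (17−9.57)²/9.57 + (26−28.71)²/28.71 = 6.7960
df = 2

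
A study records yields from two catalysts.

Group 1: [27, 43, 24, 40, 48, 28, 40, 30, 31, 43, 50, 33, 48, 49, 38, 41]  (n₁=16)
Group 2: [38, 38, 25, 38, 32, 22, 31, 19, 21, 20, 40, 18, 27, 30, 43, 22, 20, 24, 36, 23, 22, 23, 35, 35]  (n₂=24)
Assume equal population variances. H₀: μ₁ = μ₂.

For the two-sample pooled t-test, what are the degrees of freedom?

degrees of freedom = 38

df = n₁ + n₂ − 2 = 16 + 24 − 2 = 38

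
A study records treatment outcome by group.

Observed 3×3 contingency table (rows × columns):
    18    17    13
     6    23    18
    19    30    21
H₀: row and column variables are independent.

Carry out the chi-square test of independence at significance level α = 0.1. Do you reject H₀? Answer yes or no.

reject H₀: no

Row totals [48, 47, 70], col totals [43, 70, 52], n=165
χ² = (18−12.51)²/12.51 + (17−20.36)²/20.36 + (13−15.13)²/15.13 + (6−12.25)²/12.25 + (23−19.94)²/19.94 + (18−14.81)²/14.81 + (19−18.24)²/18.24 + (30−29.70)²/29.70 + (21−22.06)²/22.06 = 7.6941
df = 4
p-value (upper-tail) = 0.10345
At α=0.1: p ≥ α → fail to reject H₀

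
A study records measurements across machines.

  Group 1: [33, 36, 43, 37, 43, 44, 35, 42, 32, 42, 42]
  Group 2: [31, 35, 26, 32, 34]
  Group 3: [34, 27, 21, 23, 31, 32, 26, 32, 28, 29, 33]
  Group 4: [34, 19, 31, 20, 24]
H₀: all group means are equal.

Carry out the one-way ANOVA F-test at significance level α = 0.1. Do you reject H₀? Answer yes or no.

reject H₀: yes

Group means [39.00, 31.60, 28.73, 25.60], grand mean 32.219
SSB = Σnᵢ(x̄ᵢ−x̄)² = 860.887; SSW = ΣΣ(x−x̄ᵢ)² = 600.582
MSB = 860.887/3 = 286.9623; MSW = 600.582/28 = 21.4494
F = MSB/MSW = 13.3786
df = (3, 28)
p-value (upper-tail) = 0.00001
At α=0.1: p < α → reject H₀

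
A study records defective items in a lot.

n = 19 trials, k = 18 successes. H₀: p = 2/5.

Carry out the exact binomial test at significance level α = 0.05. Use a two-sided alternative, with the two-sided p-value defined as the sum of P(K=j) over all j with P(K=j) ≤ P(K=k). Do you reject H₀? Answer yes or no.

reject H₀: yes

Exact binomial: n=19, k=18, p₀=2/5=0.4000
P(X=j) = C(n,j)·p₀^j·(1−p₀)^(n−j); p = Σ P(X=j) over j with P(X=j) ≤ P(X=18)
p-value (two-sided) = 0.00000
At α=0.05: p < α → reject H₀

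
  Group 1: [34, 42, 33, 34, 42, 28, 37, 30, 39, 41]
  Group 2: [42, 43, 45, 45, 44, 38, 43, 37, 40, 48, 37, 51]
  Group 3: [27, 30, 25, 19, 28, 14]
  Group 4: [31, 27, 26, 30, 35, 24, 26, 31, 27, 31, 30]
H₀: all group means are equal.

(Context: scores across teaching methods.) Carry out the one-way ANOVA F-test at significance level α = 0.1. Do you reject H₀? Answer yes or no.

reject H₀: yes

Group means [36.00, 42.75, 23.83, 28.91], grand mean 34.205
SSB = Σnᵢ(x̄ᵢ−x̄)² = 1862.367; SSW = ΣΣ(x−x̄ᵢ)² = 715.992
MSB = 1862.367/3 = 620.7889; MSW = 715.992/35 = 20.4569
F = MSB/MSW = 30.3461
df = (3, 35)
p-value (upper-tail) = 0.00000
At α=0.1: p < α → reject H₀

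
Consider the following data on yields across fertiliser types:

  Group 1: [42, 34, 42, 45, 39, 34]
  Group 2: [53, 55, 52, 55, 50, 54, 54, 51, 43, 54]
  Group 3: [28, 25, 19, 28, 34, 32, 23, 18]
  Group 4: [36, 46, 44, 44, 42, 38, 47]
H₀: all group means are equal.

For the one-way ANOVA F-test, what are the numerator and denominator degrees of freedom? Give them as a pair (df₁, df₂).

degrees of freedom = [3, 27]

k = 4 groups, N = 31 total
df = (k−1, N−k) = (4−1, 31−4) = (3, 27)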